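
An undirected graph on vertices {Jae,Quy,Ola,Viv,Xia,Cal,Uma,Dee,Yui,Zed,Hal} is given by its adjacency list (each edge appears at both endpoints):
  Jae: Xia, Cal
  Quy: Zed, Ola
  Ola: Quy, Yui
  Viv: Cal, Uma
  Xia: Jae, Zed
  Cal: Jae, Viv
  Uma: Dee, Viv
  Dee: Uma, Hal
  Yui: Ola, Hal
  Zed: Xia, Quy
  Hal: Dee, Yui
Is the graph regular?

Degrees: Jae:2, Quy:2, Ola:2, Viv:2, Xia:2, Cal:2, Uma:2, Dee:2, Yui:2, Zed:2, Hal:2
All degrees equal 2; the graph is regular.

Yes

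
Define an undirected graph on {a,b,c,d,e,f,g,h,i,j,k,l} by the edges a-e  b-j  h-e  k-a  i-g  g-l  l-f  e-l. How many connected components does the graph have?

4

Component: {c}
Component: {d}
Component: {b, j}
Component: {a, e, f, g, h, i, k, l}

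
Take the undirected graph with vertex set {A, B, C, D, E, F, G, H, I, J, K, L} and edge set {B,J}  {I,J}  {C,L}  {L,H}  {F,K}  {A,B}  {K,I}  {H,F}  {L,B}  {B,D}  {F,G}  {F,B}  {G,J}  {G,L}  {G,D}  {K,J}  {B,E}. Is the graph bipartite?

No

The cycle J-I-K-J has length 3, which is odd, so the graph is not bipartite.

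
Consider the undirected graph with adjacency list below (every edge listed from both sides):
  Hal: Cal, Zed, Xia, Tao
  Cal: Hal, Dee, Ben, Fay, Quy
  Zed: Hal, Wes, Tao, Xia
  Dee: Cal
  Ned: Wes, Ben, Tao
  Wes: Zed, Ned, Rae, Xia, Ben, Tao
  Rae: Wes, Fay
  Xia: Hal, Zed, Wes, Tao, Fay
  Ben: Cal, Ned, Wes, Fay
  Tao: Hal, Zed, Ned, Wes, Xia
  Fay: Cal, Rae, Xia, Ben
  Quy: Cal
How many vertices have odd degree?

Degrees: Hal:4, Cal:5, Zed:4, Dee:1, Ned:3, Wes:6, Rae:2, Xia:5, Ben:4, Tao:5, Fay:4, Quy:1
Odd-degree vertices: Cal, Dee, Ned, Xia, Tao, Quy.

6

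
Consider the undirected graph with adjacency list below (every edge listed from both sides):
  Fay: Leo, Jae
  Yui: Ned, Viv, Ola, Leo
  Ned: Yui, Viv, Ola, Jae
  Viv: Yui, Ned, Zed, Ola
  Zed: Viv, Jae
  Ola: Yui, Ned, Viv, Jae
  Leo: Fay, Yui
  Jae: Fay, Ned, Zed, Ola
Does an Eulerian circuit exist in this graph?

Degrees: Fay:2, Yui:4, Ned:4, Viv:4, Zed:2, Ola:4, Leo:2, Jae:4
Every vertex has even degree and the edges form a single connected piece, so an Eulerian circuit exists.

Yes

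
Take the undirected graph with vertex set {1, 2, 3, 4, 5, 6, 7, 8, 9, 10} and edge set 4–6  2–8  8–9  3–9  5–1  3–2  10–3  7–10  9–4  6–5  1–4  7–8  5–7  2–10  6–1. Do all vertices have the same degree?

Degrees: 1:3, 2:3, 3:3, 4:3, 5:3, 6:3, 7:3, 8:3, 9:3, 10:3
Every vertex has degree 3, so the graph is 3-regular.

Yes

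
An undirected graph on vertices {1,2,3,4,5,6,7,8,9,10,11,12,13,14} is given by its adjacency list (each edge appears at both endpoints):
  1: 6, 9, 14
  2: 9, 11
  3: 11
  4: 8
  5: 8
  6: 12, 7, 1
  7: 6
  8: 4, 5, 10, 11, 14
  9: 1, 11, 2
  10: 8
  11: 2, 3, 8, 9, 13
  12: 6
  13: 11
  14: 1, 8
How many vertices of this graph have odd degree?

12

Degrees: 1:3, 2:2, 3:1, 4:1, 5:1, 6:3, 7:1, 8:5, 9:3, 10:1, 11:5, 12:1, 13:1, 14:2
Odd-degree vertices: 1, 3, 4, 5, 6, 7, 8, 9, 10, 11, 12, 13.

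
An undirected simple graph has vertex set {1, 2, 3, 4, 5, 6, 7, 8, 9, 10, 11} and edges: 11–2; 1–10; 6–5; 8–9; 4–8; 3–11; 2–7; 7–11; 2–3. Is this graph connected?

Component: {1, 10}
Component: {5, 6}
Component: {4, 8, 9}
Component: {2, 3, 7, 11}
No edge joins these 4 groups, so the graph is disconnected.

No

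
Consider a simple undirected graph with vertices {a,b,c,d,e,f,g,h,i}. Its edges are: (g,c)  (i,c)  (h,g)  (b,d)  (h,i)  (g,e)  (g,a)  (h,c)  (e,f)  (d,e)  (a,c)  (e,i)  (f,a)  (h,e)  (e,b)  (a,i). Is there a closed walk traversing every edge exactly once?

Yes

Degrees: a:4, b:2, c:4, d:2, e:6, f:2, g:4, h:4, i:4
All degrees are even and the non-isolated vertices are connected — an Eulerian circuit exists.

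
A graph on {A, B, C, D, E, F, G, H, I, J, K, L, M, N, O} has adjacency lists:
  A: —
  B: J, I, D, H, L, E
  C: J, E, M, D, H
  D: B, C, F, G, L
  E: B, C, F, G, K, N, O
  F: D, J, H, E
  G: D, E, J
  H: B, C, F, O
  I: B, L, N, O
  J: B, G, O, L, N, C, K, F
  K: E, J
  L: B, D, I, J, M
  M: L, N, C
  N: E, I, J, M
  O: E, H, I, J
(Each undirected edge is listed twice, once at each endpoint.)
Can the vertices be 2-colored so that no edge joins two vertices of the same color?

The cycle L-B-J-L has length 3, which is odd, so the graph is not bipartite.

No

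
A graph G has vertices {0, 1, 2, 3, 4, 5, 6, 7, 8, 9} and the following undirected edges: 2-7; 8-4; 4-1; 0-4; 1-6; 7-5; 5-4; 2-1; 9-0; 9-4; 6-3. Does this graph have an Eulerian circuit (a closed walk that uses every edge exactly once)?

Degrees: 0:2, 1:3, 2:2, 3:1, 4:5, 5:2, 6:2, 7:2, 8:1, 9:2
1, 3, 4, 8 have odd degree; an Eulerian circuit needs every degree to be even, so none exists.

No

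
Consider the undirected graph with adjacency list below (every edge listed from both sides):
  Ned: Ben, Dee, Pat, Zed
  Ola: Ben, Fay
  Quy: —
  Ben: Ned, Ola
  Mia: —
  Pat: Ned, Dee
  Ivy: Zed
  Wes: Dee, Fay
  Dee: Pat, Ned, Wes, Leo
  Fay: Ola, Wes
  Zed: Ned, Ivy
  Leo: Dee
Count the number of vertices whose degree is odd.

Degrees: Ned:4, Ola:2, Quy:0, Ben:2, Mia:0, Pat:2, Ivy:1, Wes:2, Dee:4, Fay:2, Zed:2, Leo:1
Odd-degree vertices: Ivy, Leo.

2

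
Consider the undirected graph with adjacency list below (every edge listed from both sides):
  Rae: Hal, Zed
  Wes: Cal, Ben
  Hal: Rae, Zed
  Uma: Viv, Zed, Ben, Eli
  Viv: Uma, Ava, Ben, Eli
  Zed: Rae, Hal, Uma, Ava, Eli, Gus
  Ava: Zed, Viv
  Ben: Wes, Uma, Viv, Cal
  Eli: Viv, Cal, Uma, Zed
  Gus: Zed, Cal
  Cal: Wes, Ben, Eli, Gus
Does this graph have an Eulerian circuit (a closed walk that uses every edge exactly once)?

Yes

Degrees: Rae:2, Wes:2, Hal:2, Uma:4, Viv:4, Zed:6, Ava:2, Ben:4, Eli:4, Gus:2, Cal:4
Every vertex has even degree and the edges form a single connected piece, so an Eulerian circuit exists.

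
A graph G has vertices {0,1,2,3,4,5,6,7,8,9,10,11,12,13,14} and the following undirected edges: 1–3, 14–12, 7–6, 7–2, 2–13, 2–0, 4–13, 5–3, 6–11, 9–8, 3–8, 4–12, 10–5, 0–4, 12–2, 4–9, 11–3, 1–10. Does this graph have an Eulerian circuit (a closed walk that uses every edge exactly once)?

No

Degrees: 0:2, 1:2, 2:4, 3:4, 4:4, 5:2, 6:2, 7:2, 8:2, 9:2, 10:2, 11:2, 12:3, 13:2, 14:1
12, 14 have odd degree; an Eulerian circuit needs every degree to be even, so none exists.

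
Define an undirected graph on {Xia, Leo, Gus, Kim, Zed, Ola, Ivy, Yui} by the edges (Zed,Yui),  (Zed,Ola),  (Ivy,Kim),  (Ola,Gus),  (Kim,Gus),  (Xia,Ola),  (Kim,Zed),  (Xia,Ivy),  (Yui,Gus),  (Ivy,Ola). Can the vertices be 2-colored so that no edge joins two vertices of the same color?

No

Ola-Xia-Ivy-Ola is an odd cycle (length 3), and a bipartite graph can contain only even cycles.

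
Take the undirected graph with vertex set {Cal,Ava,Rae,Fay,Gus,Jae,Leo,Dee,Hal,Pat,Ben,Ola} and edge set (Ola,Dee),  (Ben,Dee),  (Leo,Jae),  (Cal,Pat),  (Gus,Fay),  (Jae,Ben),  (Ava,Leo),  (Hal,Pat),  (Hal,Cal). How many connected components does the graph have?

Component: {Rae}
Component: {Fay, Gus}
Component: {Cal, Hal, Pat}
Component: {Ava, Jae, Leo, Dee, Ben, Ola}

4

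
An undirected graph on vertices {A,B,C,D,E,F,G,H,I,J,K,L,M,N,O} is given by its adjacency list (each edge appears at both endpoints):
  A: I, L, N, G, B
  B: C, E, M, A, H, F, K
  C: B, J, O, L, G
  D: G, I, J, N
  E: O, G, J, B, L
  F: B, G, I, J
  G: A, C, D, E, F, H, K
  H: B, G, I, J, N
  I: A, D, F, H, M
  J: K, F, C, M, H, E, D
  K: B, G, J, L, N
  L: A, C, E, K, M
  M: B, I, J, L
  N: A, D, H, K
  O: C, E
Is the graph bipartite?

Partition the vertices as {B, G, I, J, L, N, O} vs {A, C, D, E, F, H, K, M}. Each listed edge has one endpoint in each part, so the graph is bipartite.

Yes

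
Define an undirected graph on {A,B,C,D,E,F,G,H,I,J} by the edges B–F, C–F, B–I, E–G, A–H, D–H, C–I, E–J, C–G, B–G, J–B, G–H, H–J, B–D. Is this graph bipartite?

Color {B, C, E, H} black and {A, D, F, G, I, J} white. No edge joins two same-colored vertices, so the graph is bipartite.

Yes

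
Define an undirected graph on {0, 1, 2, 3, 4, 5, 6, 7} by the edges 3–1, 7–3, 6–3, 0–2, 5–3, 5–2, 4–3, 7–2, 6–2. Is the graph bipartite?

Yes

A valid 2-coloring puts {2, 3} on one side and {0, 1, 4, 5, 6, 7} on the other; every edge crosses between the two sides.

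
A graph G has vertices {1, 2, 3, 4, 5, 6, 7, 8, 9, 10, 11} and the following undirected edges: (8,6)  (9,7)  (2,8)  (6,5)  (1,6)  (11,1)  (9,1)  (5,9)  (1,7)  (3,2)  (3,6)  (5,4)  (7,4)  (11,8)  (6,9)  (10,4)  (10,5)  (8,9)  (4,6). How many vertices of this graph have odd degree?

Degrees: 1:4, 2:2, 3:2, 4:4, 5:4, 6:6, 7:3, 8:4, 9:5, 10:2, 11:2
Odd-degree vertices: 7, 9.

2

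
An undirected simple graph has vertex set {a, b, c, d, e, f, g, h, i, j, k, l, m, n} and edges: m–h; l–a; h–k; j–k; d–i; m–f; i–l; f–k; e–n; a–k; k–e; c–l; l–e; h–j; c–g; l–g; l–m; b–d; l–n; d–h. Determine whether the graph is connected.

Yes

Starting from a and exploring outward reaches every vertex (a, k, l, j, e, f, h, i, g, n, m, c, d, b); the graph is connected.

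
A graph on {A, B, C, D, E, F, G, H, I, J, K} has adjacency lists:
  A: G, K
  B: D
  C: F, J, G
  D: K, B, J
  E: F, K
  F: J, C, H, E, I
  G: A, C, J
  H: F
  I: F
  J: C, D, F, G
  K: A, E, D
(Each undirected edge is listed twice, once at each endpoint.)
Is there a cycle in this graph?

|V| = 11, |E| = 14, number of components = 1.
Since 14 > 11 - 1, a cycle must exist; for instance K-E-F-J-D-K.

Yes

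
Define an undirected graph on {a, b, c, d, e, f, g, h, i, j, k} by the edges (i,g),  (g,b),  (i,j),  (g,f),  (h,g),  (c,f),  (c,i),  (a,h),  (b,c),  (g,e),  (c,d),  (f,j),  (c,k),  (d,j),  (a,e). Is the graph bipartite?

Yes

A valid 2-coloring puts {b, d, e, f, h, i, k} on one side and {a, c, g, j} on the other; every edge crosses between the two sides.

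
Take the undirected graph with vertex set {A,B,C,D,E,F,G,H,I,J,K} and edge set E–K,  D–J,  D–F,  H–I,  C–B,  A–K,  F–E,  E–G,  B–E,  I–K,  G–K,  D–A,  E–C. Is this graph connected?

A breadth-first search from A visits A, K, D, E, I, G, F, J, B, C, H — all 11 vertices — so the graph is connected.

Yes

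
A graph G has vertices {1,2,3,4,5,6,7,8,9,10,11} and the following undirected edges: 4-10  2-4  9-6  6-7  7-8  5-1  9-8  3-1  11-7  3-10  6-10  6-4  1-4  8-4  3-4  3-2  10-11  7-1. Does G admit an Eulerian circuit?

No

Degrees: 1:4, 2:2, 3:4, 4:6, 5:1, 6:4, 7:4, 8:3, 9:2, 10:4, 11:2
5, 8 have odd degree; an Eulerian circuit needs every degree to be even, so none exists.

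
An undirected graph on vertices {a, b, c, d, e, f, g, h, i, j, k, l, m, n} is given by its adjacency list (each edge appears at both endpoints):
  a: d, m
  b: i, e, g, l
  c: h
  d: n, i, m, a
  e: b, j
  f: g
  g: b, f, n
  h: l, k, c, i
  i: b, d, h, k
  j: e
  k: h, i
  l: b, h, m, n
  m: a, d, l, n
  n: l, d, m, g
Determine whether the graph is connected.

Yes

A breadth-first search from a visits a, d, m, i, n, l, b, k, h, g, e, c, f, j — all 14 vertices — so the graph is connected.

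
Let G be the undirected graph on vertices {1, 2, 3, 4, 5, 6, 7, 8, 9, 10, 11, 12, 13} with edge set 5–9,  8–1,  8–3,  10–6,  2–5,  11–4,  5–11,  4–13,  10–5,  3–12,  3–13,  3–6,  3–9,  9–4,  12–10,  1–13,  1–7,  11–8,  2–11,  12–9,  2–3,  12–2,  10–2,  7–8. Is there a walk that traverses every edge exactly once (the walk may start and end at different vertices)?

Degrees: 1:3, 2:5, 3:6, 4:3, 5:4, 6:2, 7:2, 8:4, 9:4, 10:4, 11:4, 12:4, 13:3
Odd-degree vertices: 1, 2, 4, 13 (4 total).
An Eulerian trail requires 0 or 2 odd-degree vertices; here there are 4.

No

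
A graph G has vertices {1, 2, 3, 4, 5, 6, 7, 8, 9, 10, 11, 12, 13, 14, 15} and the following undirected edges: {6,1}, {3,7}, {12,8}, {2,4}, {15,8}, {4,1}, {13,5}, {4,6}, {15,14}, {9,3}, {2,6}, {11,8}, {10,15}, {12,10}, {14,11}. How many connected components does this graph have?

Component: {5, 13}
Component: {3, 7, 9}
Component: {1, 2, 4, 6}
Component: {8, 10, 11, 12, 14, 15}

4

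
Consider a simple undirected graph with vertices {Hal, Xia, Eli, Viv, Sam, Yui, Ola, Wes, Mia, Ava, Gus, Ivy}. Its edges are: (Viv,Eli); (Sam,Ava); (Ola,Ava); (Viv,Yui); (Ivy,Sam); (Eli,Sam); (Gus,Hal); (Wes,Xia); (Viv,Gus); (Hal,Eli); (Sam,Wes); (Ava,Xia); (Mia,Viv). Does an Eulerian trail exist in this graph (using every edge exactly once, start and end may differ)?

Degrees: Hal:2, Xia:2, Eli:3, Viv:4, Sam:4, Yui:1, Ola:1, Wes:2, Mia:1, Ava:3, Gus:2, Ivy:1
Odd-degree vertices: Eli, Yui, Ola, Mia, Ava, Ivy (6 total).
With 6 odd-degree vertices (more than two), no single trail can use every edge.

No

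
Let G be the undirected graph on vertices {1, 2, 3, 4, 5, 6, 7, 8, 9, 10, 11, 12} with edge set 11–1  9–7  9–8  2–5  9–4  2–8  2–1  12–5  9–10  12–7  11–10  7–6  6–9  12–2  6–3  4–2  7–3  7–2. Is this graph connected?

A breadth-first search from 1 visits 1, 2, 11, 7, 8, 12, 4, 5, 10, 9, 6, 3 — all 12 vertices — so the graph is connected.

Yes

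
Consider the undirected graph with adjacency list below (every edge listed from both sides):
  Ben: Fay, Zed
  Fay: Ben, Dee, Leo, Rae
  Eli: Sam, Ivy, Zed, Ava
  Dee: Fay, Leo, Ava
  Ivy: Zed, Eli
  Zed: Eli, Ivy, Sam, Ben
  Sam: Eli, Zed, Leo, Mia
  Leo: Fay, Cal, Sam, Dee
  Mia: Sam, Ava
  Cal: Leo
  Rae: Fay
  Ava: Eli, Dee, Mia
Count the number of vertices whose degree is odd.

Degrees: Ben:2, Fay:4, Eli:4, Dee:3, Ivy:2, Zed:4, Sam:4, Leo:4, Mia:2, Cal:1, Rae:1, Ava:3
Odd-degree vertices: Dee, Cal, Rae, Ava.

4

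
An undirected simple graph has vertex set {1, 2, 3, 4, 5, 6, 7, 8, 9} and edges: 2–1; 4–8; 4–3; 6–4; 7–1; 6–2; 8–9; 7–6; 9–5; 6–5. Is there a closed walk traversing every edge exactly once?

No

Degrees: 1:2, 2:2, 3:1, 4:3, 5:2, 6:4, 7:2, 8:2, 9:2
Vertices with odd degree: 3, 4. An Eulerian circuit requires all degrees even.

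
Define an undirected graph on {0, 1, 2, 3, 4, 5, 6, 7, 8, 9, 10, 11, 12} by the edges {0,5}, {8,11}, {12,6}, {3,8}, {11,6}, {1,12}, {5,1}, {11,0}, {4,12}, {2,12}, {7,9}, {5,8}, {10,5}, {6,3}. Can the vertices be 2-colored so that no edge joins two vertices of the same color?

Yes

A valid 2-coloring puts {3, 5, 9, 11, 12} on one side and {0, 1, 2, 4, 6, 7, 8, 10} on the other; every edge crosses between the two sides.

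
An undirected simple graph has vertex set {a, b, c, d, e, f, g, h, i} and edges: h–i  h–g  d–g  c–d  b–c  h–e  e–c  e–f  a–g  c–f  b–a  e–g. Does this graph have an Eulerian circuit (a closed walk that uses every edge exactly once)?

No

Degrees: a:2, b:2, c:4, d:2, e:4, f:2, g:4, h:3, i:1
h, i have odd degree; an Eulerian circuit needs every degree to be even, so none exists.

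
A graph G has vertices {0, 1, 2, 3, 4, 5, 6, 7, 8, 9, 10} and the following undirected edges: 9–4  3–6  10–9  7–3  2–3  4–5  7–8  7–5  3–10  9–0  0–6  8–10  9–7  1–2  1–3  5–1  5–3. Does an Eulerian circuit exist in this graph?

No

Degrees: 0:2, 1:3, 2:2, 3:6, 4:2, 5:4, 6:2, 7:4, 8:2, 9:4, 10:3
Vertices with odd degree: 1, 10. An Eulerian circuit requires all degrees even.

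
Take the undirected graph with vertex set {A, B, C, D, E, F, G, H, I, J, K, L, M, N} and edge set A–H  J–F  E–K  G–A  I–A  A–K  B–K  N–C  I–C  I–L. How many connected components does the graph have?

4

Component: {D}
Component: {M}
Component: {F, J}
Component: {A, B, C, E, G, H, I, K, L, N}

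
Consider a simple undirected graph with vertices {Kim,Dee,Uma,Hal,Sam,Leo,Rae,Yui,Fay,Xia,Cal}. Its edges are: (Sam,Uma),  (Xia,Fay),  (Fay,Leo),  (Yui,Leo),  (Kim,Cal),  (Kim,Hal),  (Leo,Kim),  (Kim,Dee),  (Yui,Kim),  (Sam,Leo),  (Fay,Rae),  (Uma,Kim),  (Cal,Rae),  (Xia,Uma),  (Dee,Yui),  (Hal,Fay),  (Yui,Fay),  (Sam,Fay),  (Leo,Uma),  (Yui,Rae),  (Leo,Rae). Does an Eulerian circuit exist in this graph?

No

Degrees: Kim:6, Dee:2, Uma:4, Hal:2, Sam:3, Leo:6, Rae:4, Yui:5, Fay:6, Xia:2, Cal:2
Vertices with odd degree: Sam, Yui. An Eulerian circuit requires all degrees even.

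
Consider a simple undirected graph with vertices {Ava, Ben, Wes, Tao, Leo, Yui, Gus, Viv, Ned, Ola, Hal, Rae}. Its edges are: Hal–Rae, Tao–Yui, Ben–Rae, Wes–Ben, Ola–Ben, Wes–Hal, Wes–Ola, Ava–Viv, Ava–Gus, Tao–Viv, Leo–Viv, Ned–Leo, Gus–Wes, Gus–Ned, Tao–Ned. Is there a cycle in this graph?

Yes

The graph has 12 vertices, 15 edges, and 1 connected component.
One cycle is Wes-Ola-Ben-Wes.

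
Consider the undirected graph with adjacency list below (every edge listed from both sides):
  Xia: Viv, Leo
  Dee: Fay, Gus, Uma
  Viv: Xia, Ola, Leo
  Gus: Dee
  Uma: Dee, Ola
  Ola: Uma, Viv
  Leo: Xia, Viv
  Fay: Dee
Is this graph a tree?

No

The graph has 8 vertices and 8 edges.
A tree on 8 vertices has exactly 7 edges; this graph has 8, so it contains a cycle and is not a tree.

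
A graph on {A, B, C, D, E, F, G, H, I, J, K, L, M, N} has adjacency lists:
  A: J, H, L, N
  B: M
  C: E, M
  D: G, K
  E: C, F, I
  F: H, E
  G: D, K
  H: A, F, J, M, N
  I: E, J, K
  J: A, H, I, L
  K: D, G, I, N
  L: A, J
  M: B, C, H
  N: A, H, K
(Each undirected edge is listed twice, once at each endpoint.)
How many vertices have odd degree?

6

Degrees: A:4, B:1, C:2, D:2, E:3, F:2, G:2, H:5, I:3, J:4, K:4, L:2, M:3, N:3
Odd-degree vertices: B, E, H, I, M, N.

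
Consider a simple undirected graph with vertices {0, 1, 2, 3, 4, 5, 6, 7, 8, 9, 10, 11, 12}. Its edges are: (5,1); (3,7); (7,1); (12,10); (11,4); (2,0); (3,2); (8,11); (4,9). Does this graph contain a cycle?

No

|V| = 13, |E| = 9, number of components = 4.
A forest on 13 vertices with 4 components has exactly 9 edges, which matches — so no cycle.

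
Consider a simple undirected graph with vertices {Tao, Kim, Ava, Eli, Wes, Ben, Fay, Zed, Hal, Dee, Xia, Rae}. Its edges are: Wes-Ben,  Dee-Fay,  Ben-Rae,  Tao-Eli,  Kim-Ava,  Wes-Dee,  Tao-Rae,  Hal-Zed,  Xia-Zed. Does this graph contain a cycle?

|V| = 12, |E| = 9, number of components = 3.
Since 9 = 12 - 3, the graph is a forest and contains no cycle.

No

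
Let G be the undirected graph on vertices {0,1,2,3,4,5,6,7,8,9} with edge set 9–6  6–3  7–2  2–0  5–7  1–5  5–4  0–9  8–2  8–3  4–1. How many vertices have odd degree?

2

Degrees: 0:2, 1:2, 2:3, 3:2, 4:2, 5:3, 6:2, 7:2, 8:2, 9:2
Odd-degree vertices: 2, 5.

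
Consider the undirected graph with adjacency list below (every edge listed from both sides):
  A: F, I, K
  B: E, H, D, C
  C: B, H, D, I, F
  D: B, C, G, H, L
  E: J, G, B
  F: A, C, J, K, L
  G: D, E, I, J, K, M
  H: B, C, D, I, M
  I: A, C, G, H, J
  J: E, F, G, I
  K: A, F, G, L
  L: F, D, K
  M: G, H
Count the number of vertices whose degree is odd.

Degrees: A:3, B:4, C:5, D:5, E:3, F:5, G:6, H:5, I:5, J:4, K:4, L:3, M:2
Odd-degree vertices: A, C, D, E, F, H, I, L.

8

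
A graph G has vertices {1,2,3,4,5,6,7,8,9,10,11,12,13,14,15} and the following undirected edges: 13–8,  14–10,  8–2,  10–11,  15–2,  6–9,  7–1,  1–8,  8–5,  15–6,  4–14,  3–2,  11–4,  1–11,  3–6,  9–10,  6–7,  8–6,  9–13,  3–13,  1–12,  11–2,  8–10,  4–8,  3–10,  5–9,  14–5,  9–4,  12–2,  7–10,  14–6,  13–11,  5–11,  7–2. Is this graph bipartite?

Color {3, 7, 8, 9, 11, 12, 14, 15} black and {1, 2, 4, 5, 6, 10, 13} white. No edge joins two same-colored vertices, so the graph is bipartite.

Yes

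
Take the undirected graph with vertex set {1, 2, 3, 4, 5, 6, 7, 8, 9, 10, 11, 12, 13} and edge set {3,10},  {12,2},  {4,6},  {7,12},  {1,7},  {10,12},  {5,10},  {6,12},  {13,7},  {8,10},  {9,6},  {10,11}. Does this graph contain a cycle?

The graph has 13 vertices, 12 edges, and 1 connected component.
A forest on 13 vertices with 1 component has exactly 12 edges, which matches — so no cycle.

No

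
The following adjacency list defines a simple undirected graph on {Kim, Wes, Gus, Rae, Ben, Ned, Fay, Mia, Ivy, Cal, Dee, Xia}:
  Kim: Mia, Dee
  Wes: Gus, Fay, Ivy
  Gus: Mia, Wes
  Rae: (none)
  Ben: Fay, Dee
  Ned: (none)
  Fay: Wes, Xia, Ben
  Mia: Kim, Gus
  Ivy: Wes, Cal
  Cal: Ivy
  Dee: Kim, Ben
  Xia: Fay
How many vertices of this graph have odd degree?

Degrees: Kim:2, Wes:3, Gus:2, Rae:0, Ben:2, Ned:0, Fay:3, Mia:2, Ivy:2, Cal:1, Dee:2, Xia:1
Odd-degree vertices: Wes, Fay, Cal, Xia.

4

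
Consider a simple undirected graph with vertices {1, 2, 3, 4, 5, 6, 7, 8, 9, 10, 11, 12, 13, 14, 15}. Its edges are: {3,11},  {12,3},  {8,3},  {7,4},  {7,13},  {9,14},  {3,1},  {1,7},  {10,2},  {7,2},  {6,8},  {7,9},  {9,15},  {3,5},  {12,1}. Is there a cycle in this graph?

|V| = 15, |E| = 15, number of components = 1.
Since 15 > 15 - 1, a cycle must exist; for instance 1-3-12-1.

Yes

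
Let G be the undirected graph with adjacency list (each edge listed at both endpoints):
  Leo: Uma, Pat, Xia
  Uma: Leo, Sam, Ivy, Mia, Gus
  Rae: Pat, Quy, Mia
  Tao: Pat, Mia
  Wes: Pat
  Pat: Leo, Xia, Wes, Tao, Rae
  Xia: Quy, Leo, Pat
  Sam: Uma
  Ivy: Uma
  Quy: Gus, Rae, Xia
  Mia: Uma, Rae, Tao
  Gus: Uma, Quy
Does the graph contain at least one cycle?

Yes

The graph has 12 vertices, 16 edges, and 1 connected component.
Since 16 > 12 - 1, a cycle must exist; for instance Leo-Pat-Xia-Quy-Gus-Uma-Leo.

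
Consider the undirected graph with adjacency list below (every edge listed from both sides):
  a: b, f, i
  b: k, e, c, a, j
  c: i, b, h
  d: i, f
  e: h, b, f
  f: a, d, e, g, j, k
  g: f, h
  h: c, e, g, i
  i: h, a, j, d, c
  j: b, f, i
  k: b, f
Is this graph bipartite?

No

The cycle c-h-i-c has length 3, which is odd, so the graph is not bipartite.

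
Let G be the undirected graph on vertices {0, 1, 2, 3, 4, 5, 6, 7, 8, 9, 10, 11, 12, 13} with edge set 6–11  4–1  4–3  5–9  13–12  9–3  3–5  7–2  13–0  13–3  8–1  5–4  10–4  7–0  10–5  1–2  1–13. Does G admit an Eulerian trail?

Degrees: 0:2, 1:4, 2:2, 3:4, 4:4, 5:4, 6:1, 7:2, 8:1, 9:2, 10:2, 11:1, 12:1, 13:4
Odd-degree vertices: 6, 8, 11, 12 (4 total).
With 4 odd-degree vertices (more than two), no single trail can use every edge.

No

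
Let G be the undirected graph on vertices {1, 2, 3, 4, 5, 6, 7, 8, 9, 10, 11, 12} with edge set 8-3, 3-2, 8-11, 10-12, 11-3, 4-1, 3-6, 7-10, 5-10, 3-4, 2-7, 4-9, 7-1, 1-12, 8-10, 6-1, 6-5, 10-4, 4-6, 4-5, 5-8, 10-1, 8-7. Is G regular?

Degrees: 1:5, 2:2, 3:5, 4:6, 5:4, 6:4, 7:4, 8:5, 9:1, 10:6, 11:2, 12:2
Vertex 9 has degree 1 while 4 has degree 6, so the graph is not regular.

No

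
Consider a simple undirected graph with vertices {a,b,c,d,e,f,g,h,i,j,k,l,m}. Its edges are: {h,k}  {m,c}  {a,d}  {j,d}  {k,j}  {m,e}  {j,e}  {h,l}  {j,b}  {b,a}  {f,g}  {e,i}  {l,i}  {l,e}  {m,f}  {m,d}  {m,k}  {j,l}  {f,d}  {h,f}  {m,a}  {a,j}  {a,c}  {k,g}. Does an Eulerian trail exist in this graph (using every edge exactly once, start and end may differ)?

Yes

Degrees: a:5, b:2, c:2, d:4, e:4, f:4, g:2, h:3, i:2, j:6, k:4, l:4, m:6
Odd-degree vertices: a, h (2 total).
With 2 odd-degree vertices and all edges in one connected piece, an Eulerian trail exists (from a to h).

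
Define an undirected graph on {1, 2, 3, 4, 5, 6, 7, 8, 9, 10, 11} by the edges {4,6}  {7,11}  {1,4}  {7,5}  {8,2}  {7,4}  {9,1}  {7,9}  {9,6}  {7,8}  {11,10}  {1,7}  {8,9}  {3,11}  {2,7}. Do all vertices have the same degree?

Degrees: 1:3, 2:2, 3:1, 4:3, 5:1, 6:2, 7:7, 8:3, 9:4, 10:1, 11:3
Vertex 3 has degree 1 while 7 has degree 7, so the graph is not regular.

No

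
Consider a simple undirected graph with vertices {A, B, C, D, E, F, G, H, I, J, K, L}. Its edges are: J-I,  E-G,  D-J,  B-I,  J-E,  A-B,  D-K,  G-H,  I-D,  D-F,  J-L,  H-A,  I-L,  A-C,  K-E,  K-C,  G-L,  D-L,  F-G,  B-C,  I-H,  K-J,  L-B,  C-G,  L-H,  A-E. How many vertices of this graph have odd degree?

4

Degrees: A:4, B:4, C:4, D:5, E:4, F:2, G:5, H:4, I:5, J:5, K:4, L:6
Odd-degree vertices: D, G, I, J.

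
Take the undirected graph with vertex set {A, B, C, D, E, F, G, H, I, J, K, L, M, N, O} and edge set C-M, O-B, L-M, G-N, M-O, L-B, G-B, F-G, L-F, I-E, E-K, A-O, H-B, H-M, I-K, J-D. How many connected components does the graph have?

Component: {D, J}
Component: {E, I, K}
Component: {A, B, C, F, G, H, L, M, N, O}

3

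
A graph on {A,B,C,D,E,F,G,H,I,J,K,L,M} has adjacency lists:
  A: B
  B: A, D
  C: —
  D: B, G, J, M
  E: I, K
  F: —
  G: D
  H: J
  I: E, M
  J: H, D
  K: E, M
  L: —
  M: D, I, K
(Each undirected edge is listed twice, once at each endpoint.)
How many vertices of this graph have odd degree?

Degrees: A:1, B:2, C:0, D:4, E:2, F:0, G:1, H:1, I:2, J:2, K:2, L:0, M:3
Odd-degree vertices: A, G, H, M.

4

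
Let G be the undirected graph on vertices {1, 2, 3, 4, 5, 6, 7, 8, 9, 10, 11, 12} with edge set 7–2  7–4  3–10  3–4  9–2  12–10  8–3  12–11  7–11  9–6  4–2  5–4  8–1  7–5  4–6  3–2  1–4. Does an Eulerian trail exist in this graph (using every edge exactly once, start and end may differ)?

Degrees: 1:2, 2:4, 3:4, 4:6, 5:2, 6:2, 7:4, 8:2, 9:2, 10:2, 11:2, 12:2
Odd-degree vertices: none (0 total).
With 0 odd-degree vertices and all edges in one connected piece, an Eulerian trail exists.

Yes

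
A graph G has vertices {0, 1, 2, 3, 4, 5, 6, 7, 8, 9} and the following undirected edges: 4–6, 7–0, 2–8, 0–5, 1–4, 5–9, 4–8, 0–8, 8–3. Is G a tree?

Yes

|V| = 10, |E| = 9.
Connected and |E| = |V| - 1, which characterizes a tree.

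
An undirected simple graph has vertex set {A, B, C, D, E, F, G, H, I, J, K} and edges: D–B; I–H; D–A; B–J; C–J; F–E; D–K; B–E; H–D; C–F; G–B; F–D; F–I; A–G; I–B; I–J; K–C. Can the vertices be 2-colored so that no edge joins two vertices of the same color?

J-B-I-J is an odd cycle (length 3), and a bipartite graph can contain only even cycles.

No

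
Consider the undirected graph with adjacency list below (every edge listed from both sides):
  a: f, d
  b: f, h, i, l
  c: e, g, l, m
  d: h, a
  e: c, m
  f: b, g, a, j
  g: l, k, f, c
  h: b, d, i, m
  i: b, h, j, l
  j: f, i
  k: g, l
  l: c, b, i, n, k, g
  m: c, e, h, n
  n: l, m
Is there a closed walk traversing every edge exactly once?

Yes

Degrees: a:2, b:4, c:4, d:2, e:2, f:4, g:4, h:4, i:4, j:2, k:2, l:6, m:4, n:2
All degrees are even and the non-isolated vertices are connected — an Eulerian circuit exists.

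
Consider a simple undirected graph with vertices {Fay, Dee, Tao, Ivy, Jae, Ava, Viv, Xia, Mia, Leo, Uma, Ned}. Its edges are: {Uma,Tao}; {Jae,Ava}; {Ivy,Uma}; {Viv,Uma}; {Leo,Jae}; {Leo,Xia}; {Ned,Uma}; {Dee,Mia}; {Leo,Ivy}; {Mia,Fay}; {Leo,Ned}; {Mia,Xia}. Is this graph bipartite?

Yes

Partition the vertices as {Ava, Mia, Leo, Uma} vs {Fay, Dee, Tao, Ivy, Jae, Viv, Xia, Ned}. Each listed edge has one endpoint in each part, so the graph is bipartite.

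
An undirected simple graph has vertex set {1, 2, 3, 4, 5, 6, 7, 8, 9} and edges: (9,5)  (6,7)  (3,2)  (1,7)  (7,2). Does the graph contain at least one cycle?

|V| = 9, |E| = 5, number of components = 4.
Since 5 = 9 - 4, the graph is a forest and contains no cycle.

No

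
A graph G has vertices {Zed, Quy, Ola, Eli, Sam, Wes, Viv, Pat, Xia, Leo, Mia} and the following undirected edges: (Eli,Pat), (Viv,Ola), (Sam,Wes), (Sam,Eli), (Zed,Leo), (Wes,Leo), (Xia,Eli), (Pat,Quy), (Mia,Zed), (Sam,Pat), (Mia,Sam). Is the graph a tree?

No

|V| = 11, |E| = 11.
It splits into 2 components, so it cannot be a tree.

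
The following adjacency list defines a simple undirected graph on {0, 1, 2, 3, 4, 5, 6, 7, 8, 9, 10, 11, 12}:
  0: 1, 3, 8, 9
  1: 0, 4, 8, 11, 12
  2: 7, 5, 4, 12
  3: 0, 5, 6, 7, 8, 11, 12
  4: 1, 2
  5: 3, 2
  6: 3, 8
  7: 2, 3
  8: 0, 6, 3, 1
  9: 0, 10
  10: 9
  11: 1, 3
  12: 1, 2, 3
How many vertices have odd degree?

Degrees: 0:4, 1:5, 2:4, 3:7, 4:2, 5:2, 6:2, 7:2, 8:4, 9:2, 10:1, 11:2, 12:3
Odd-degree vertices: 1, 3, 10, 12.

4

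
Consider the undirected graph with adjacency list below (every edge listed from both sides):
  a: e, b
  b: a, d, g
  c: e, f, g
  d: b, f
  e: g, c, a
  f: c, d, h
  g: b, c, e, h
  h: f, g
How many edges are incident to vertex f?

3

Neighbors of f: c, d, h.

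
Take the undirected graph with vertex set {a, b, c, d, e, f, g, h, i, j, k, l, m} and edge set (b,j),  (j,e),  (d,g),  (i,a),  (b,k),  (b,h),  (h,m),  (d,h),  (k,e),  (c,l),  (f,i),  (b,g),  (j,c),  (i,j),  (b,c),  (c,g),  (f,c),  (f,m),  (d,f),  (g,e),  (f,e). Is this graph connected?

Yes

Starting from a and exploring outward reaches every vertex (a, i, j, f, e, c, b, d, m, g, k, l, h); the graph is connected.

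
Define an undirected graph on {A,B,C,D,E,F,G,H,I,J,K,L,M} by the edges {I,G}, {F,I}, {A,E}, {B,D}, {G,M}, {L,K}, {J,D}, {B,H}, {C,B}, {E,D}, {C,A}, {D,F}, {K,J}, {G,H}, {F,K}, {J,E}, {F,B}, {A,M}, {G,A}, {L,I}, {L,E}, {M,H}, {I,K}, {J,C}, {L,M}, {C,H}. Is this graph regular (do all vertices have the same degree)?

Yes

Degrees: A:4, B:4, C:4, D:4, E:4, F:4, G:4, H:4, I:4, J:4, K:4, L:4, M:4
All degrees equal 4; the graph is regular.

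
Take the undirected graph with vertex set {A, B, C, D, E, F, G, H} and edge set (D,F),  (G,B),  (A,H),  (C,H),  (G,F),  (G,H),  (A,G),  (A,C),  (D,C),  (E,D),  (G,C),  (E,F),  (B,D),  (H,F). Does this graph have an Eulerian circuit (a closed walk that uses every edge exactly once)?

Degrees: A:3, B:2, C:4, D:4, E:2, F:4, G:5, H:4
A, G have odd degree; an Eulerian circuit needs every degree to be even, so none exists.

No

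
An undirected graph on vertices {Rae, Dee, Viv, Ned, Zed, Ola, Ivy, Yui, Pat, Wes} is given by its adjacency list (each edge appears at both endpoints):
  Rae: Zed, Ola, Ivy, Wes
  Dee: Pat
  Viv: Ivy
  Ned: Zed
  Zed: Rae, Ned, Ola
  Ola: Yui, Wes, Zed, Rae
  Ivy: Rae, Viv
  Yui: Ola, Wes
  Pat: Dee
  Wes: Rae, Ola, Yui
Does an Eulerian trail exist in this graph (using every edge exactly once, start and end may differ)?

Degrees: Rae:4, Dee:1, Viv:1, Ned:1, Zed:3, Ola:4, Ivy:2, Yui:2, Pat:1, Wes:3
Odd-degree vertices: Dee, Viv, Ned, Zed, Pat, Wes (6 total).
An Eulerian trail requires 0 or 2 odd-degree vertices; here there are 6.

No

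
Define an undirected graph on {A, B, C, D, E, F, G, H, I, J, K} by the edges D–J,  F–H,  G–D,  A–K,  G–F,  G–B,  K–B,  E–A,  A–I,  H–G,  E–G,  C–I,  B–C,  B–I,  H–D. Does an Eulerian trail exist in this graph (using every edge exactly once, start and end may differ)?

No

Degrees: A:3, B:4, C:2, D:3, E:2, F:2, G:5, H:3, I:3, J:1, K:2
Odd-degree vertices: A, D, G, H, I, J (6 total).
With 6 odd-degree vertices (more than two), no single trail can use every edge.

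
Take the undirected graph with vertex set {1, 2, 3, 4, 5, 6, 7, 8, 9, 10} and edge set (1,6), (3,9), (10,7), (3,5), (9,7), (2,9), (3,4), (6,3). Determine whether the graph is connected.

Component: {8}
Component: {1, 2, 3, 4, 5, 6, 7, 9, 10}
No edge joins these 2 groups, so the graph is disconnected.

No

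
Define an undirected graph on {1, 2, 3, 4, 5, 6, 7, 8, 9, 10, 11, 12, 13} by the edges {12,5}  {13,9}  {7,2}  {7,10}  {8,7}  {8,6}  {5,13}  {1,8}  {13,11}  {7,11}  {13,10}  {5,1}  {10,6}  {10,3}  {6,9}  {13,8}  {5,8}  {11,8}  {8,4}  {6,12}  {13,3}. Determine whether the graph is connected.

Yes

Starting from 1 and exploring outward reaches every vertex (1, 8, 5, 13, 4, 6, 11, 7, 12, 3, 9, 10, 2); the graph is connected.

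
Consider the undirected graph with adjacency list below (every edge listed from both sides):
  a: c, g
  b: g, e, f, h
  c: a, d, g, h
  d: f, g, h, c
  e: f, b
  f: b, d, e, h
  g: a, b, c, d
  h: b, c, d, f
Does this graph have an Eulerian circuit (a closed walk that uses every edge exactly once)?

Yes

Degrees: a:2, b:4, c:4, d:4, e:2, f:4, g:4, h:4
Every vertex has even degree and the edges form a single connected piece, so an Eulerian circuit exists.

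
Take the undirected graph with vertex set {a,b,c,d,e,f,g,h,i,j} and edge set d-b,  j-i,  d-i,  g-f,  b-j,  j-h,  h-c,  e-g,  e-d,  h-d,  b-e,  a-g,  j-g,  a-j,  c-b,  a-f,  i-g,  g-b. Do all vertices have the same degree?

No

Degrees: a:3, b:5, c:2, d:4, e:3, f:2, g:6, h:3, i:3, j:5
Degrees are not all equal (e.g. deg(c)=2 but deg(g)=6); not regular.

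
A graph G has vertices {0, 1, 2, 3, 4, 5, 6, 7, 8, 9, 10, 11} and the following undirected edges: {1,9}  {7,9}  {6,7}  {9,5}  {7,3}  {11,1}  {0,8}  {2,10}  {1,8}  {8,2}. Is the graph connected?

No

Component: {4}
Component: {0, 1, 2, 3, 5, 6, 7, 8, 9, 10, 11}
No edge joins these 2 groups, so the graph is disconnected.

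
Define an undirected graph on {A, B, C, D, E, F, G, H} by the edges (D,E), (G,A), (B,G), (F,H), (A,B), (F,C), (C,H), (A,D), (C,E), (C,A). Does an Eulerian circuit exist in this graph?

Yes

Degrees: A:4, B:2, C:4, D:2, E:2, F:2, G:2, H:2
Every vertex has even degree and the edges form a single connected piece, so an Eulerian circuit exists.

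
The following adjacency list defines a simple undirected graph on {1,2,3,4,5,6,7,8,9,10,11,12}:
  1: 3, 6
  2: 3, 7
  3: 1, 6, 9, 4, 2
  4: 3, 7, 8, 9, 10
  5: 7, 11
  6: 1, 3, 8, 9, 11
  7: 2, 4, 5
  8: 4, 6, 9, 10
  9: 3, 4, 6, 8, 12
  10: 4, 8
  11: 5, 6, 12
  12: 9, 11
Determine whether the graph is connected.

Starting from 1 and exploring outward reaches every vertex (1, 3, 6, 9, 2, 4, 11, 8, 12, 7, 10, 5); the graph is connected.

Yes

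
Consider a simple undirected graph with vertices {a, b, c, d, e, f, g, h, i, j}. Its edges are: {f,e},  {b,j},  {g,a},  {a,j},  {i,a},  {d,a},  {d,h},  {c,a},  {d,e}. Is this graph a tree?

Yes

The graph has 10 vertices and 9 edges.
Connected and |E| = |V| - 1, which characterizes a tree.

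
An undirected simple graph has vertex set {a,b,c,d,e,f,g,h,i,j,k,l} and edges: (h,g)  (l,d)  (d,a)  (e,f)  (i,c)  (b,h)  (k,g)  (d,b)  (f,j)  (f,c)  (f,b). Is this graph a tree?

Yes

The graph has 12 vertices and 11 edges.
It is connected with exactly 11 edges, hence acyclic — it is a tree.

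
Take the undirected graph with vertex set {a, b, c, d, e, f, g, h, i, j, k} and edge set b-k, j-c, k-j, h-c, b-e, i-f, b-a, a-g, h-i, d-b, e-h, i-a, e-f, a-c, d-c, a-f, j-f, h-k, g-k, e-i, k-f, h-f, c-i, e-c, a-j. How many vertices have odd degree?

Degrees: a:6, b:4, c:6, d:2, e:5, f:6, g:2, h:5, i:5, j:4, k:5
Odd-degree vertices: e, h, i, k.

4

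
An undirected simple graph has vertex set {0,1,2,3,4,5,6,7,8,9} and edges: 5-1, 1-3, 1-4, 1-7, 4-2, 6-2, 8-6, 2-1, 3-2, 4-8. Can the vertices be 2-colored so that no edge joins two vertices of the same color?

No

1-2-4-1 is an odd cycle (length 3), and a bipartite graph can contain only even cycles.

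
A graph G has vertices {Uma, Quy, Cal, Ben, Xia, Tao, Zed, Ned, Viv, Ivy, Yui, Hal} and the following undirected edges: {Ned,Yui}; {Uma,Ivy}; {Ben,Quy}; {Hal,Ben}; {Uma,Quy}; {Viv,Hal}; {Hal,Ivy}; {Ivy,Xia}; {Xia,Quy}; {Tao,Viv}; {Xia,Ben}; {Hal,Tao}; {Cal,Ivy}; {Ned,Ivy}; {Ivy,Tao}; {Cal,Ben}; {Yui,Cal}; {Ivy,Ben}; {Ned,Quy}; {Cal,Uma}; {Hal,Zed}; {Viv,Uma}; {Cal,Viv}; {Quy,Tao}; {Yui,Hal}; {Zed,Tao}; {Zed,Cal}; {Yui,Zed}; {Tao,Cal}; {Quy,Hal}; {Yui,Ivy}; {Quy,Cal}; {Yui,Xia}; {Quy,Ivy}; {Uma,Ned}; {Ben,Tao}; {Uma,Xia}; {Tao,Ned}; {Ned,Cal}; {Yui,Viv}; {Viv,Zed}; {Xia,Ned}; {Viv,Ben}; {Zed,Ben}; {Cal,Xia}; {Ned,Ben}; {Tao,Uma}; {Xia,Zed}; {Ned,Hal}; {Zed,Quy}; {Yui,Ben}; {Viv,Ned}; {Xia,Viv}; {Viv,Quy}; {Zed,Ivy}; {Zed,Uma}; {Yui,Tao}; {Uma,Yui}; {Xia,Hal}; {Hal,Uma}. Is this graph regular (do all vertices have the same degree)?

Degrees: Uma:10, Quy:10, Cal:10, Ben:10, Xia:10, Tao:10, Zed:10, Ned:10, Viv:10, Ivy:10, Yui:10, Hal:10
Every vertex has degree 10, so the graph is 10-regular.

Yes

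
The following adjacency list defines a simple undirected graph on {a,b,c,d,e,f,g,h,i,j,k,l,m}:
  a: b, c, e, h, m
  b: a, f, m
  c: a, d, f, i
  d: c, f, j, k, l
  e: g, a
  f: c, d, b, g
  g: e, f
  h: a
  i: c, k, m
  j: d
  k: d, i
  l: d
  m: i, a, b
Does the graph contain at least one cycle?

Yes

The graph has 13 vertices, 18 edges, and 1 connected component.
One cycle is f-d-k-i-c-f.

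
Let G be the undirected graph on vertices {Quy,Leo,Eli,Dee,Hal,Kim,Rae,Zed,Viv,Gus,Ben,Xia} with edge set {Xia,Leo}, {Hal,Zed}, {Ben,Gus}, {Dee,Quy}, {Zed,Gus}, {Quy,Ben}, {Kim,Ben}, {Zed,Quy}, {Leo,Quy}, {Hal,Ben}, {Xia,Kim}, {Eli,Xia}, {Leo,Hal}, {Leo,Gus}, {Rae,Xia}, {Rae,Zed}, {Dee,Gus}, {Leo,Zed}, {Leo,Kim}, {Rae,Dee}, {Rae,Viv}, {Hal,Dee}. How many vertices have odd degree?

Degrees: Quy:4, Leo:6, Eli:1, Dee:4, Hal:4, Kim:3, Rae:4, Zed:5, Viv:1, Gus:4, Ben:4, Xia:4
Odd-degree vertices: Eli, Kim, Zed, Viv.

4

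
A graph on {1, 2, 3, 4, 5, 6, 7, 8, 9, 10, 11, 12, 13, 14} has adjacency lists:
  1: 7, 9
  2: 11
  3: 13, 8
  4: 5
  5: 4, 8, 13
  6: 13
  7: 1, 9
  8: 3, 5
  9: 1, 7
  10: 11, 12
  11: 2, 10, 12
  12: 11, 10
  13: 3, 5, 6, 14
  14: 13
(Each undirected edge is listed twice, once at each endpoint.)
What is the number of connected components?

3

Component: {1, 7, 9}
Component: {2, 10, 11, 12}
Component: {3, 4, 5, 6, 8, 13, 14}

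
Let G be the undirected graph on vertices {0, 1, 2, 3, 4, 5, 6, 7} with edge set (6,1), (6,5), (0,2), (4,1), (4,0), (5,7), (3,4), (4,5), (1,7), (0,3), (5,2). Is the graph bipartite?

No

The cycle 0-3-4-0 has length 3, which is odd, so the graph is not bipartite.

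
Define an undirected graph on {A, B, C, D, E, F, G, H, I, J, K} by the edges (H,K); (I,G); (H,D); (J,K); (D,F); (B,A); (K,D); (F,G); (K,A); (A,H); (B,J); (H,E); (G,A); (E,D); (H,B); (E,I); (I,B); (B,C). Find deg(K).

4

Neighbors of K: A, D, H, J.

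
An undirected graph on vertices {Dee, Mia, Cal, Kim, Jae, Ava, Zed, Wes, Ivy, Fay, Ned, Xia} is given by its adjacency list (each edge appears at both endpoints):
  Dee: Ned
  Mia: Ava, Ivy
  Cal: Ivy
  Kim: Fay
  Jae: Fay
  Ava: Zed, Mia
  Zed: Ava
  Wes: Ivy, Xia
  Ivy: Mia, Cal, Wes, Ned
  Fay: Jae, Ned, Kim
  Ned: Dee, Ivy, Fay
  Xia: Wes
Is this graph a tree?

Yes

The graph has 12 vertices and 11 edges.
It is connected with exactly 11 edges, hence acyclic — it is a tree.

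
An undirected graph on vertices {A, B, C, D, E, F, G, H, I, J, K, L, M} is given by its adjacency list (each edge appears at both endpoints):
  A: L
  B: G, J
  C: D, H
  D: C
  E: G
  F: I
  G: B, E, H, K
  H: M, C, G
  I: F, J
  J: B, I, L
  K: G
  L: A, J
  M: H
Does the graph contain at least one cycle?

No

The graph has 13 vertices, 12 edges, and 1 connected component.
A forest on 13 vertices with 1 component has exactly 12 edges, which matches — so no cycle.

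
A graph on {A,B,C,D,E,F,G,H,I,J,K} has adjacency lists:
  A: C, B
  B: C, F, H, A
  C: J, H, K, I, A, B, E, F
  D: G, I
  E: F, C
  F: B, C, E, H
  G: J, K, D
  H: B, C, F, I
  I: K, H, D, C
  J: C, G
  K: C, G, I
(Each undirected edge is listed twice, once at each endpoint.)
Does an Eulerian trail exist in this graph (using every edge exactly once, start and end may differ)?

Yes

Degrees: A:2, B:4, C:8, D:2, E:2, F:4, G:3, H:4, I:4, J:2, K:3
Odd-degree vertices: G, K (2 total).
The non-isolated vertices are connected and exactly 2 have odd degree, so an Eulerian trail exists (from G to K).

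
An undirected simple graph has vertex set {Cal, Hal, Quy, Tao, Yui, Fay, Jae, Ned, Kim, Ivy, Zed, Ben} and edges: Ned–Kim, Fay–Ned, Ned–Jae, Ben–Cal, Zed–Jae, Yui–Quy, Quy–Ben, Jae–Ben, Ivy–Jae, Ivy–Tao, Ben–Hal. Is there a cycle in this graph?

The graph has 12 vertices, 11 edges, and 1 connected component.
A forest on 12 vertices with 1 component has exactly 11 edges, which matches — so no cycle.

No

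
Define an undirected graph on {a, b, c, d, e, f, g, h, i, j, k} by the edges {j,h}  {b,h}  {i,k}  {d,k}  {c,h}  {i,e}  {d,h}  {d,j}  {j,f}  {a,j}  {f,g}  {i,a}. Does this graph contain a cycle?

The graph has 11 vertices, 12 edges, and 1 connected component.
One cycle is j-h-d-j.

Yes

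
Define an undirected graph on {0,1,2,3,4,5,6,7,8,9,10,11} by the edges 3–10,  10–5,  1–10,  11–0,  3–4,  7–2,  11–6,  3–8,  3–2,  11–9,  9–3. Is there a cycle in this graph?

The graph has 12 vertices, 11 edges, and 1 connected component.
A forest on 12 vertices with 1 component has exactly 11 edges, which matches — so no cycle.

No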